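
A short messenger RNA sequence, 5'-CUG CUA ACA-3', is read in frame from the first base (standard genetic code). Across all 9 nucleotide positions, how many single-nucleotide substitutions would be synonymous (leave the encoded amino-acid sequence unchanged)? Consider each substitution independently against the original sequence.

Codon 1 (CUG, Leu): 4 synonymous substitutions.
Codon 2 (CUA, Leu): 4 synonymous substitutions.
Codon 3 (ACA, Thr): 3 synonymous substitutions.
Total: 4 + 4 + 3 = 11.

11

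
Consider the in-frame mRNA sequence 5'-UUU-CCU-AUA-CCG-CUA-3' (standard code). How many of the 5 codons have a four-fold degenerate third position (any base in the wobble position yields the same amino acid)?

3

Codon 1 UUU (Phe): third position 2-fold.
Codon 2 CCU (Pro): third position 4-fold.
Codon 3 AUA (Ile): third position 3-fold.
Codon 4 CCG (Pro): third position 4-fold.
Codon 5 CUA (Leu): third position 4-fold.
Four-fold degenerate third positions: 3.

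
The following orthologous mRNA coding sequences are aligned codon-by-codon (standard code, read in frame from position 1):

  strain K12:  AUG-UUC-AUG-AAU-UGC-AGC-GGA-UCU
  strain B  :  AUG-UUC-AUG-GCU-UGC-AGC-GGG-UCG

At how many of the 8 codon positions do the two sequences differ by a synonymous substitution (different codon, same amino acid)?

Codon 1: AUG Met / AUG Met — identical.
Codon 2: UUC Phe / UUC Phe — identical.
Codon 3: AUG Met / AUG Met — identical.
Codon 4: AAU Asn / GCU Ala — nonsynonymous.
Codon 5: UGC Cys / UGC Cys — identical.
Codon 6: AGC Ser / AGC Ser — identical.
Codon 7: GGA Gly / GGG Gly — synonymous.
Codon 8: UCU Ser / UCG Ser — synonymous.
Synonymous differences: 2.

2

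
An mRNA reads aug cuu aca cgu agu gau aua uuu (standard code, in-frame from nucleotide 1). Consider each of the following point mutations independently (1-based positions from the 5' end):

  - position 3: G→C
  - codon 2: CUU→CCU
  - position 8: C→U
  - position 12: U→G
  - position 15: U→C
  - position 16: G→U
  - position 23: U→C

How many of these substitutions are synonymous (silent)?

2

Codon 1: AUG (Met) → AUC (Ile) — missense.
Codon 2: CUU (Leu) → CCU (Pro) — missense.
Codon 3: ACA (Thr) → AUA (Ile) — missense.
Codon 4: CGU (Arg) → CGG (Arg) — synonymous.
Codon 5: AGU (Ser) → AGC (Ser) — synonymous.
Codon 6: GAU (Asp) → UAU (Tyr) — missense.
Codon 8: UUU (Phe) → UCU (Ser) — missense.
Synonymous: 2 of 7.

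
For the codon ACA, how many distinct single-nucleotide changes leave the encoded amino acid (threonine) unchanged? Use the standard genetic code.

3

Position 1: none → 0 synonymous.
Position 2: none → 0 synonymous.
Position 3: ACU, ACC, ACG → 3 synonymous.
Total: 0 + 0 + 3 = 3.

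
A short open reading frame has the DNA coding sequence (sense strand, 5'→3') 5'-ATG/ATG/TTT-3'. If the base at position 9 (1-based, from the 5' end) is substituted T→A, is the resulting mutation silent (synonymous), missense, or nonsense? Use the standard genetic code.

Position 9 falls in codon 3: TTT → Phe.
After the substitution the codon is TTA → Leu.
Phe ≠ Leu, so this is a missense mutation.

missense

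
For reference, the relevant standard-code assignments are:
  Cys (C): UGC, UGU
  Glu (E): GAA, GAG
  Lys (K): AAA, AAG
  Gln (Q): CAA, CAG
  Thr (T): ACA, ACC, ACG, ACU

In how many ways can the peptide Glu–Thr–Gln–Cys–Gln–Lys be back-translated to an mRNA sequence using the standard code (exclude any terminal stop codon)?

128

Glu: 2 codons.
Thr: 4 codons.
Gln: 2 codons.
Cys: 2 codons.
Gln: 2 codons.
Lys: 2 codons.
2 × 4 × 2 × 2 × 2 × 2 = 128.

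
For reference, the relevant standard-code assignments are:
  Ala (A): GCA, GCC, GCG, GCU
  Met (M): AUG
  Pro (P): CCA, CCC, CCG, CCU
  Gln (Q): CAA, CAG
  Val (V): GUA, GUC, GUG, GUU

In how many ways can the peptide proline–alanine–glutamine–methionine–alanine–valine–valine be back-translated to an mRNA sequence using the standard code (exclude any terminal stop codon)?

2048

Pro: 4 codons.
Ala: 4 codons.
Gln: 2 codons.
Met: 1 codon.
Ala: 4 codons.
Val: 4 codons.
Val: 4 codons.
4 × 4 × 2 × 1 × 4 × 4 × 4 = 2048.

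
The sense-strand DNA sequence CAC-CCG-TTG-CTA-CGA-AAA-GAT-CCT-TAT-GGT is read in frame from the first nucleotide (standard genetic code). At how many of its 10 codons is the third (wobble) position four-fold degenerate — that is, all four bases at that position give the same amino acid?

Codon 1 CAC (His): third position 2-fold.
Codon 2 CCG (Pro): third position 4-fold.
Codon 3 TTG (Leu): third position 2-fold.
Codon 4 CTA (Leu): third position 4-fold.
Codon 5 CGA (Arg): third position 4-fold.
Codon 6 AAA (Lys): third position 2-fold.
Codon 7 GAT (Asp): third position 2-fold.
Codon 8 CCT (Pro): third position 4-fold.
Codon 9 TAT (Tyr): third position 2-fold.
Codon 10 GGT (Gly): third position 4-fold.
Four-fold degenerate third positions: 5.

5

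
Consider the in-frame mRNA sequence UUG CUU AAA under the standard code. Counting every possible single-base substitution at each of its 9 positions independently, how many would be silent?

Codon 1 (UUG, Leu): 2 synonymous substitutions.
Codon 2 (CUU, Leu): 3 synonymous substitutions.
Codon 3 (AAA, Lys): 1 synonymous substitution.
Total: 2 + 3 + 1 = 6.

6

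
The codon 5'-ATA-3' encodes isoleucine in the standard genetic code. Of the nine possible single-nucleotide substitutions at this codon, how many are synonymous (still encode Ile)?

2

Position 1: none → 0 synonymous.
Position 2: none → 0 synonymous.
Position 3: ATT, ATC → 2 synonymous.
Total: 0 + 0 + 2 = 2.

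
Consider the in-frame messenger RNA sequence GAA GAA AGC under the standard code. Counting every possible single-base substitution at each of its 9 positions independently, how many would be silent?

Codon 1 (GAA, Glu): 1 synonymous substitution.
Codon 2 (GAA, Glu): 1 synonymous substitution.
Codon 3 (AGC, Ser): 1 synonymous substitution.
Total: 1 + 1 + 1 = 3.

3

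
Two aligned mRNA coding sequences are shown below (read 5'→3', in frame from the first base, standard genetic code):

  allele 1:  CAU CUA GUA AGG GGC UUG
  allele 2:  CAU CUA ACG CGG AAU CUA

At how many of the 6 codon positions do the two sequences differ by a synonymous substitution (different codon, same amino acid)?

2

Codon 1: CAU His / CAU His — identical.
Codon 2: CUA Leu / CUA Leu — identical.
Codon 3: GUA Val / ACG Thr — nonsynonymous.
Codon 4: AGG Arg / CGG Arg — synonymous.
Codon 5: GGC Gly / AAU Asn — nonsynonymous.
Codon 6: UUG Leu / CUA Leu — synonymous.
Synonymous differences: 2.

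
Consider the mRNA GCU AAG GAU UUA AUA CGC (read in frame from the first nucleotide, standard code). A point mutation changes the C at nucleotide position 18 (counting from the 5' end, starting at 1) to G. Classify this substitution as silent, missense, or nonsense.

Position 18 falls in codon 6: CGC → Arg.
After the substitution the codon is CGG → Arg.
Both encode Arg, so the change is synonymous.

silent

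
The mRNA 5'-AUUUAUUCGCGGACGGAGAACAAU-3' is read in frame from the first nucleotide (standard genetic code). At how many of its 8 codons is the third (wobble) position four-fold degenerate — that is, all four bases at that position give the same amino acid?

Codon 1 AUU (Ile): third position 3-fold.
Codon 2 UAU (Tyr): third position 2-fold.
Codon 3 UCG (Ser): third position 4-fold.
Codon 4 CGG (Arg): third position 4-fold.
Codon 5 ACG (Thr): third position 4-fold.
Codon 6 GAG (Glu): third position 2-fold.
Codon 7 AAC (Asn): third position 2-fold.
Codon 8 AAU (Asn): third position 2-fold.
Four-fold degenerate third positions: 3.

3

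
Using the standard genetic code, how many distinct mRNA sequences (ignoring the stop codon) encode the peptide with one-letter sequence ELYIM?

72

Glu: 2 codons.
Leu: 6 codons.
Tyr: 2 codons.
Ile: 3 codons.
Met: 1 codon.
2 × 6 × 2 × 3 × 1 = 72.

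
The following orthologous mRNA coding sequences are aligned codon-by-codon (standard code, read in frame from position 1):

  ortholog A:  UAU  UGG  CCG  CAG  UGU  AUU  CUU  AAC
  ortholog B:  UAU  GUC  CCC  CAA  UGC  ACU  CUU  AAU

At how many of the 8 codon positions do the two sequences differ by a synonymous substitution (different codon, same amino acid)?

4

Codon 1: UAU Tyr / UAU Tyr — identical.
Codon 2: UGG Trp / GUC Val — nonsynonymous.
Codon 3: CCG Pro / CCC Pro — synonymous.
Codon 4: CAG Gln / CAA Gln — synonymous.
Codon 5: UGU Cys / UGC Cys — synonymous.
Codon 6: AUU Ile / ACU Thr — nonsynonymous.
Codon 7: CUU Leu / CUU Leu — identical.
Codon 8: AAC Asn / AAU Asn — synonymous.
Synonymous differences: 4.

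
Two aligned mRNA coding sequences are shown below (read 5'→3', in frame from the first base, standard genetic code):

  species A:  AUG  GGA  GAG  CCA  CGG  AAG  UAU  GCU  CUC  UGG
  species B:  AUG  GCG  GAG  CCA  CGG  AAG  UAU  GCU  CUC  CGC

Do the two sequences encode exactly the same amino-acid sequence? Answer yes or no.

Codon 1: AUG Met / AUG Met — identical.
Codon 2: GGA Gly / GCG Ala — nonsynonymous.
Codon 3: GAG Glu / GAG Glu — identical.
Codon 4: CCA Pro / CCA Pro — identical.
Codon 5: CGG Arg / CGG Arg — identical.
Codon 6: AAG Lys / AAG Lys — identical.
Codon 7: UAU Tyr / UAU Tyr — identical.
Codon 8: GCU Ala / GCU Ala — identical.
Codon 9: CUC Leu / CUC Leu — identical.
Codon 10: UGG Trp / CGC Arg — nonsynonymous.
Nonsynonymous differences: 2 → different protein.

no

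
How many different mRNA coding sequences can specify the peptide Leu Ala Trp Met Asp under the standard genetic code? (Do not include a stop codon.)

Leu: 6 codons.
Ala: 4 codons.
Trp: 1 codon.
Met: 1 codon.
Asp: 2 codons.
6 × 4 × 1 × 1 × 2 = 48.

48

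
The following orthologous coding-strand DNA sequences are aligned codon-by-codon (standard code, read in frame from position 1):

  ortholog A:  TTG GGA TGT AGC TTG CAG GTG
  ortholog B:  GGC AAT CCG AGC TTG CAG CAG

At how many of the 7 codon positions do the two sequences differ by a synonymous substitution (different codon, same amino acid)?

Codon 1: TTG Leu / GGC Gly — nonsynonymous.
Codon 2: GGA Gly / AAT Asn — nonsynonymous.
Codon 3: TGT Cys / CCG Pro — nonsynonymous.
Codon 4: AGC Ser / AGC Ser — identical.
Codon 5: TTG Leu / TTG Leu — identical.
Codon 6: CAG Gln / CAG Gln — identical.
Codon 7: GTG Val / CAG Gln — nonsynonymous.
Synonymous differences: 0.

0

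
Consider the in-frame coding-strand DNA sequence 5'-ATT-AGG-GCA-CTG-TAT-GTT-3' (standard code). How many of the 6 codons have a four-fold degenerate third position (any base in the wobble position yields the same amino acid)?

Codon 1 ATT (Ile): third position 3-fold.
Codon 2 AGG (Arg): third position 2-fold.
Codon 3 GCA (Ala): third position 4-fold.
Codon 4 CTG (Leu): third position 4-fold.
Codon 5 TAT (Tyr): third position 2-fold.
Codon 6 GTT (Val): third position 4-fold.
Four-fold degenerate third positions: 3.

3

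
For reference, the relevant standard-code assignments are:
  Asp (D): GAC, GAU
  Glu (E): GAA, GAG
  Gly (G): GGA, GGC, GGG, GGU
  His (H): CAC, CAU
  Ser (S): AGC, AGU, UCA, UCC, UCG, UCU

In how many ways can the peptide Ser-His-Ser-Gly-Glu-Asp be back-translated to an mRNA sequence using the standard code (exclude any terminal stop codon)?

1152

Ser: 6 codons.
His: 2 codons.
Ser: 6 codons.
Gly: 4 codons.
Glu: 2 codons.
Asp: 2 codons.
6 × 2 × 6 × 4 × 2 × 2 = 1152.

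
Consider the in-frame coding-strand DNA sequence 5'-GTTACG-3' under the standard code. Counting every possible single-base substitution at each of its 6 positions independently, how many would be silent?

6

Codon 1 (GTT, Val): 3 synonymous substitutions.
Codon 2 (ACG, Thr): 3 synonymous substitutions.
Total: 3 + 3 = 6.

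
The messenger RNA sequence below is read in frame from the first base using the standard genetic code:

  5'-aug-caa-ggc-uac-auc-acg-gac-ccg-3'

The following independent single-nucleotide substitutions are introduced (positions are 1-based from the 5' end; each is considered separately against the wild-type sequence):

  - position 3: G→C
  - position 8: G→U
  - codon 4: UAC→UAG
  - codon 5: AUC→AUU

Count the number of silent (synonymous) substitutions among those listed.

Codon 1: AUG (Met) → AUC (Ile) — missense.
Codon 3: GGC (Gly) → GUC (Val) — missense.
Codon 4: UAC (Tyr) → UAG (Stop) — nonsense.
Codon 5: AUC (Ile) → AUU (Ile) — synonymous.
Synonymous: 1 of 4.

1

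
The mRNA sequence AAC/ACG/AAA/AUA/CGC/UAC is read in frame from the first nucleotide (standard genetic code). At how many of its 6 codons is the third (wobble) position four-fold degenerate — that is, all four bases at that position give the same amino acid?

2

Codon 1 AAC (Asn): third position 2-fold.
Codon 2 ACG (Thr): third position 4-fold.
Codon 3 AAA (Lys): third position 2-fold.
Codon 4 AUA (Ile): third position 3-fold.
Codon 5 CGC (Arg): third position 4-fold.
Codon 6 UAC (Tyr): third position 2-fold.
Four-fold degenerate third positions: 2.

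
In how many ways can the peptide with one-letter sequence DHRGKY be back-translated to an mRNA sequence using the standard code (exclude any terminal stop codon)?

Asp: 2 codons.
His: 2 codons.
Arg: 6 codons.
Gly: 4 codons.
Lys: 2 codons.
Tyr: 2 codons.
2 × 2 × 6 × 4 × 2 × 2 = 384.

384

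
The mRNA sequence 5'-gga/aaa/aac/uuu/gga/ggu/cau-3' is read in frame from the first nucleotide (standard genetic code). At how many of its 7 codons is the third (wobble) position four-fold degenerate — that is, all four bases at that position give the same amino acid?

Codon 1 GGA (Gly): third position 4-fold.
Codon 2 AAA (Lys): third position 2-fold.
Codon 3 AAC (Asn): third position 2-fold.
Codon 4 UUU (Phe): third position 2-fold.
Codon 5 GGA (Gly): third position 4-fold.
Codon 6 GGU (Gly): third position 4-fold.
Codon 7 CAU (His): third position 2-fold.
Four-fold degenerate third positions: 3.

3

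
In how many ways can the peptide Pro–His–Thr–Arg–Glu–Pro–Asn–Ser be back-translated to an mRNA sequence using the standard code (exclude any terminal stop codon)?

Pro: 4 codons.
His: 2 codons.
Thr: 4 codons.
Arg: 6 codons.
Glu: 2 codons.
Pro: 4 codons.
Asn: 2 codons.
Ser: 6 codons.
4 × 2 × 4 × 6 × 2 × 4 × 2 × 6 = 18432.

18432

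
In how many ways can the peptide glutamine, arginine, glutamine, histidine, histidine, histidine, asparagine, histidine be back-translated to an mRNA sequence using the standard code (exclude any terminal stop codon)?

Gln: 2 codons.
Arg: 6 codons.
Gln: 2 codons.
His: 2 codons.
His: 2 codons.
His: 2 codons.
Asn: 2 codons.
His: 2 codons.
2 × 6 × 2 × 2 × 2 × 2 × 2 × 2 = 768.

768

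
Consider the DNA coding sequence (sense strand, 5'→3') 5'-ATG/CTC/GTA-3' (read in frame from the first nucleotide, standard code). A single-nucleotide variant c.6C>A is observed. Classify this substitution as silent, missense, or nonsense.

Position 6 falls in codon 2: CTC → Leu.
After the substitution the codon is CTA → Leu.
Both encode Leu, so the change is synonymous.

silent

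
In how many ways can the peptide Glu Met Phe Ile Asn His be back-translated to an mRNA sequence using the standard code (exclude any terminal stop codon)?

48

Glu: 2 codons.
Met: 1 codon.
Phe: 2 codons.
Ile: 3 codons.
Asn: 2 codons.
His: 2 codons.
2 × 1 × 2 × 3 × 2 × 2 = 48.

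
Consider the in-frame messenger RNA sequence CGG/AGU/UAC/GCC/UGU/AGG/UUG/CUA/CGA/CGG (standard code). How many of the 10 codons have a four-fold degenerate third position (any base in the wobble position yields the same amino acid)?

Codon 1 CGG (Arg): third position 4-fold.
Codon 2 AGU (Ser): third position 2-fold.
Codon 3 UAC (Tyr): third position 2-fold.
Codon 4 GCC (Ala): third position 4-fold.
Codon 5 UGU (Cys): third position 2-fold.
Codon 6 AGG (Arg): third position 2-fold.
Codon 7 UUG (Leu): third position 2-fold.
Codon 8 CUA (Leu): third position 4-fold.
Codon 9 CGA (Arg): third position 4-fold.
Codon 10 CGG (Arg): third position 4-fold.
Four-fold degenerate third positions: 5.

5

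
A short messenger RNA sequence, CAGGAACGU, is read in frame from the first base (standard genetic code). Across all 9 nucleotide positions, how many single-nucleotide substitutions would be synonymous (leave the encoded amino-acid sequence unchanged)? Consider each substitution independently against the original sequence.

Codon 1 (CAG, Gln): 1 synonymous substitution.
Codon 2 (GAA, Glu): 1 synonymous substitution.
Codon 3 (CGU, Arg): 3 synonymous substitutions.
Total: 1 + 1 + 3 = 5.

5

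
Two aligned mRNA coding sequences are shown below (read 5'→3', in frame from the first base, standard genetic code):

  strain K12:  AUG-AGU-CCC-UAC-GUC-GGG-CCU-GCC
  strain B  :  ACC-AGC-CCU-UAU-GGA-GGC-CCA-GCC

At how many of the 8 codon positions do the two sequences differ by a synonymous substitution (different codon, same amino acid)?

Codon 1: AUG Met / ACC Thr — nonsynonymous.
Codon 2: AGU Ser / AGC Ser — synonymous.
Codon 3: CCC Pro / CCU Pro — synonymous.
Codon 4: UAC Tyr / UAU Tyr — synonymous.
Codon 5: GUC Val / GGA Gly — nonsynonymous.
Codon 6: GGG Gly / GGC Gly — synonymous.
Codon 7: CCU Pro / CCA Pro — synonymous.
Codon 8: GCC Ala / GCC Ala — identical.
Synonymous differences: 5.

5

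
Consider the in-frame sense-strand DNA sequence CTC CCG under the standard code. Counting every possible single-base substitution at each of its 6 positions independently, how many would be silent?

Codon 1 (CTC, Leu): 3 synonymous substitutions.
Codon 2 (CCG, Pro): 3 synonymous substitutions.
Total: 3 + 3 = 6.

6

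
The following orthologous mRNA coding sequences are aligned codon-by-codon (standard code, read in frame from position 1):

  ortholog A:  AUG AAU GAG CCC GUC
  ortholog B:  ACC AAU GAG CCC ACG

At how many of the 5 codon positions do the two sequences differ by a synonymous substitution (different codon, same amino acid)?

0

Codon 1: AUG Met / ACC Thr — nonsynonymous.
Codon 2: AAU Asn / AAU Asn — identical.
Codon 3: GAG Glu / GAG Glu — identical.
Codon 4: CCC Pro / CCC Pro — identical.
Codon 5: GUC Val / ACG Thr — nonsynonymous.
Synonymous differences: 0.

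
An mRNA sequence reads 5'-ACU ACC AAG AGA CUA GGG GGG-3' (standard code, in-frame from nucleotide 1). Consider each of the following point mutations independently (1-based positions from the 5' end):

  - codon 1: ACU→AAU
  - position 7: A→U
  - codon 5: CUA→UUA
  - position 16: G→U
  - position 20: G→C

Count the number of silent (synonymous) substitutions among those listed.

Codon 1: ACU (Thr) → AAU (Asn) — missense.
Codon 3: AAG (Lys) → UAG (Stop) — nonsense.
Codon 5: CUA (Leu) → UUA (Leu) — synonymous.
Codon 6: GGG (Gly) → UGG (Trp) — missense.
Codon 7: GGG (Gly) → GCG (Ala) — missense.
Synonymous: 1 of 5.

1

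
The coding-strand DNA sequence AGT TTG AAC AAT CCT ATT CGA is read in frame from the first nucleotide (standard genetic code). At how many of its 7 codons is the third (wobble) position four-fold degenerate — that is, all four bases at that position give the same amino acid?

2

Codon 1 AGT (Ser): third position 2-fold.
Codon 2 TTG (Leu): third position 2-fold.
Codon 3 AAC (Asn): third position 2-fold.
Codon 4 AAT (Asn): third position 2-fold.
Codon 5 CCT (Pro): third position 4-fold.
Codon 6 ATT (Ile): third position 3-fold.
Codon 7 CGA (Arg): third position 4-fold.
Four-fold degenerate third positions: 2.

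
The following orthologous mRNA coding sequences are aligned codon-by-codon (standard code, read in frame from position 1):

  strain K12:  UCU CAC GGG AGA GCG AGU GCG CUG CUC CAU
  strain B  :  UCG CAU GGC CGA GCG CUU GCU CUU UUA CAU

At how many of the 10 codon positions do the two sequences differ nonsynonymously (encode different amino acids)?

Codon 1: UCU Ser / UCG Ser — synonymous.
Codon 2: CAC His / CAU His — synonymous.
Codon 3: GGG Gly / GGC Gly — synonymous.
Codon 4: AGA Arg / CGA Arg — synonymous.
Codon 5: GCG Ala / GCG Ala — identical.
Codon 6: AGU Ser / CUU Leu — nonsynonymous.
Codon 7: GCG Ala / GCU Ala — synonymous.
Codon 8: CUG Leu / CUU Leu — synonymous.
Codon 9: CUC Leu / UUA Leu — synonymous.
Codon 10: CAU His / CAU His — identical.
Nonsynonymous differences: 1.

1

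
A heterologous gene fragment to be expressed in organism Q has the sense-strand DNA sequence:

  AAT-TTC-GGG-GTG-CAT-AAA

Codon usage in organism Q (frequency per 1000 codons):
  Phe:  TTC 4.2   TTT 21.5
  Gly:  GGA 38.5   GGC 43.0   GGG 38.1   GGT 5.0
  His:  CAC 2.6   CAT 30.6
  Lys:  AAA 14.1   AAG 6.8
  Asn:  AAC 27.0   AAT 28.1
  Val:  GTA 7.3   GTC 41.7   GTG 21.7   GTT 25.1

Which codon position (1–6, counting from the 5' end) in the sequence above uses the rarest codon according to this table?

Codon 1 AAT (Asn): 28.1 per 1000.
Codon 2 TTC (Phe): 4.2 per 1000.
Codon 3 GGG (Gly): 38.1 per 1000.
Codon 4 GTG (Val): 21.7 per 1000.
Codon 5 CAT (His): 30.6 per 1000.
Codon 6 AAA (Lys): 14.1 per 1000.
Lowest frequency is 4.2 at codon 2.

2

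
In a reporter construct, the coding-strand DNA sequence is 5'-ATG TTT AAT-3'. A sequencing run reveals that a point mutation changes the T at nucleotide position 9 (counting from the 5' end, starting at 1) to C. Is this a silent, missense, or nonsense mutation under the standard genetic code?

silent

Position 9 falls in codon 3: AAT → Asn.
After the substitution the codon is AAC → Asn.
Both encode Asn, so the change is synonymous.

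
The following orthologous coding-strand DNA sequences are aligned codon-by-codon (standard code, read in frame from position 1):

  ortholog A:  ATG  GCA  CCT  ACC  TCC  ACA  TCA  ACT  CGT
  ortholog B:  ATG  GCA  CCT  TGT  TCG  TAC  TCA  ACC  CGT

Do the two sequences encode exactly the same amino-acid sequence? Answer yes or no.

no

Codon 1: ATG Met / ATG Met — identical.
Codon 2: GCA Ala / GCA Ala — identical.
Codon 3: CCT Pro / CCT Pro — identical.
Codon 4: ACC Thr / TGT Cys — nonsynonymous.
Codon 5: TCC Ser / TCG Ser — synonymous.
Codon 6: ACA Thr / TAC Tyr — nonsynonymous.
Codon 7: TCA Ser / TCA Ser — identical.
Codon 8: ACT Thr / ACC Thr — synonymous.
Codon 9: CGT Arg / CGT Arg — identical.
Nonsynonymous differences: 2 → different protein.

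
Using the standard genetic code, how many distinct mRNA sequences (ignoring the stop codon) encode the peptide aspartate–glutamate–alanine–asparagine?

32

Asp: 2 codons.
Glu: 2 codons.
Ala: 4 codons.
Asn: 2 codons.
2 × 2 × 4 × 2 = 32.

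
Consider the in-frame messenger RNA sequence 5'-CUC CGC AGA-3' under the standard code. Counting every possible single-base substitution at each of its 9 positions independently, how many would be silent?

8

Codon 1 (CUC, Leu): 3 synonymous substitutions.
Codon 2 (CGC, Arg): 3 synonymous substitutions.
Codon 3 (AGA, Arg): 2 synonymous substitutions.
Total: 3 + 3 + 2 = 8.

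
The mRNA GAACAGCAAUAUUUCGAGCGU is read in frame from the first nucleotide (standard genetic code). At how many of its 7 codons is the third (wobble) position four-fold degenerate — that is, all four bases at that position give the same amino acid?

Codon 1 GAA (Glu): third position 2-fold.
Codon 2 CAG (Gln): third position 2-fold.
Codon 3 CAA (Gln): third position 2-fold.
Codon 4 UAU (Tyr): third position 2-fold.
Codon 5 UUC (Phe): third position 2-fold.
Codon 6 GAG (Glu): third position 2-fold.
Codon 7 CGU (Arg): third position 4-fold.
Four-fold degenerate third positions: 1.

1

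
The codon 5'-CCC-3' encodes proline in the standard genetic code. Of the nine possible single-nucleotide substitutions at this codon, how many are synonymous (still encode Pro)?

Position 1: none → 0 synonymous.
Position 2: none → 0 synonymous.
Position 3: CCT, CCA, CCG → 3 synonymous.
Total: 0 + 0 + 3 = 3.

3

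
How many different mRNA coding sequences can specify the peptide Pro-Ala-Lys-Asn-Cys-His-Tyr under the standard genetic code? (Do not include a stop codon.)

512

Pro: 4 codons.
Ala: 4 codons.
Lys: 2 codons.
Asn: 2 codons.
Cys: 2 codons.
His: 2 codons.
Tyr: 2 codons.
4 × 4 × 2 × 2 × 2 × 2 × 2 = 512.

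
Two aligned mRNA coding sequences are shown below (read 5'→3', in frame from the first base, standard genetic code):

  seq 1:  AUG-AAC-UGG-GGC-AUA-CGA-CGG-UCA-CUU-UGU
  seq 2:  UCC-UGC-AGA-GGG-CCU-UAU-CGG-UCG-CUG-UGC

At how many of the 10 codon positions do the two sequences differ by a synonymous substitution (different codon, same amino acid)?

4

Codon 1: AUG Met / UCC Ser — nonsynonymous.
Codon 2: AAC Asn / UGC Cys — nonsynonymous.
Codon 3: UGG Trp / AGA Arg — nonsynonymous.
Codon 4: GGC Gly / GGG Gly — synonymous.
Codon 5: AUA Ile / CCU Pro — nonsynonymous.
Codon 6: CGA Arg / UAU Tyr — nonsynonymous.
Codon 7: CGG Arg / CGG Arg — identical.
Codon 8: UCA Ser / UCG Ser — synonymous.
Codon 9: CUU Leu / CUG Leu — synonymous.
Codon 10: UGU Cys / UGC Cys — synonymous.
Synonymous differences: 4.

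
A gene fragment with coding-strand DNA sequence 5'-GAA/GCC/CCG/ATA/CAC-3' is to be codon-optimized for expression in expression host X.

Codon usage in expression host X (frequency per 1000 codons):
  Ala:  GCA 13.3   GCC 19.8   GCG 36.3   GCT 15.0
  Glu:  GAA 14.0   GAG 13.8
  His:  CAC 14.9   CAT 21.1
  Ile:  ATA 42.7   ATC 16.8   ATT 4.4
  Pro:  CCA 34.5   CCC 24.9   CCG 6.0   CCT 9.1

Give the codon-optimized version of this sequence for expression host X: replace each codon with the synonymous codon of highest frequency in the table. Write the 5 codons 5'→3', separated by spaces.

Codon 1 (Glu): best is GAA at 14.0.
Codon 2 (Ala): best is GCG at 36.3.
Codon 3 (Pro): best is CCA at 34.5.
Codon 4 (Ile): best is ATA at 42.7.
Codon 5 (His): best is CAT at 21.1.

GAA GCG CCA ATA CAT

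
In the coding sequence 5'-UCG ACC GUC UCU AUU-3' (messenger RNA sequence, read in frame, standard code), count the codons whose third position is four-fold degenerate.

Codon 1 UCG (Ser): third position 4-fold.
Codon 2 ACC (Thr): third position 4-fold.
Codon 3 GUC (Val): third position 4-fold.
Codon 4 UCU (Ser): third position 4-fold.
Codon 5 AUU (Ile): third position 3-fold.
Four-fold degenerate third positions: 4.

4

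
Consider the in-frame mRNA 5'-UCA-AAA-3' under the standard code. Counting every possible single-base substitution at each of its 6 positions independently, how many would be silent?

4

Codon 1 (UCA, Ser): 3 synonymous substitutions.
Codon 2 (AAA, Lys): 1 synonymous substitution.
Total: 3 + 1 = 4.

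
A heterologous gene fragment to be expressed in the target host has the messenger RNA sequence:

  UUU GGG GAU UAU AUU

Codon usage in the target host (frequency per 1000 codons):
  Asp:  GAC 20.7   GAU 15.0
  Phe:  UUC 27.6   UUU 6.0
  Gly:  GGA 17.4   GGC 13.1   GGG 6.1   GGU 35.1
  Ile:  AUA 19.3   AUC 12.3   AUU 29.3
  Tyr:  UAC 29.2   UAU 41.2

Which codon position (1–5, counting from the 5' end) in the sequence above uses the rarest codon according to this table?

Codon 1 UUU (Phe): 6.0 per 1000.
Codon 2 GGG (Gly): 6.1 per 1000.
Codon 3 GAU (Asp): 15.0 per 1000.
Codon 4 UAU (Tyr): 41.2 per 1000.
Codon 5 AUU (Ile): 29.3 per 1000.
Lowest frequency is 6.0 at codon 1.

1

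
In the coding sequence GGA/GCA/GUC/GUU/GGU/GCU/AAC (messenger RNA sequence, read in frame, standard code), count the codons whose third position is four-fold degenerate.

6

Codon 1 GGA (Gly): third position 4-fold.
Codon 2 GCA (Ala): third position 4-fold.
Codon 3 GUC (Val): third position 4-fold.
Codon 4 GUU (Val): third position 4-fold.
Codon 5 GGU (Gly): third position 4-fold.
Codon 6 GCU (Ala): third position 4-fold.
Codon 7 AAC (Asn): third position 2-fold.
Four-fold degenerate third positions: 6.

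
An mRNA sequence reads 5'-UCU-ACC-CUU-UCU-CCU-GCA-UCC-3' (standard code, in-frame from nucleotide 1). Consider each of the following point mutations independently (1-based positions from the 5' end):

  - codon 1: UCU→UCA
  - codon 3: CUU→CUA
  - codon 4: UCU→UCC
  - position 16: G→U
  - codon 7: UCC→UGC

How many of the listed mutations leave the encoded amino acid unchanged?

Codon 1: UCU (Ser) → UCA (Ser) — synonymous.
Codon 3: CUU (Leu) → CUA (Leu) — synonymous.
Codon 4: UCU (Ser) → UCC (Ser) — synonymous.
Codon 6: GCA (Ala) → UCA (Ser) — missense.
Codon 7: UCC (Ser) → UGC (Cys) — missense.
Synonymous: 3 of 5.

3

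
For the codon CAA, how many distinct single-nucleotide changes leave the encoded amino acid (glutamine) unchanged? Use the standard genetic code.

Position 1: none → 0 synonymous.
Position 2: none → 0 synonymous.
Position 3: CAG → 1 synonymous.
Total: 0 + 0 + 1 = 1.

1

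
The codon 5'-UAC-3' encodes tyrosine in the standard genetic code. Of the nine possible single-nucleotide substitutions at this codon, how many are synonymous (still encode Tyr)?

1

Position 1: none → 0 synonymous.
Position 2: none → 0 synonymous.
Position 3: UAU → 1 synonymous.
Total: 0 + 0 + 1 = 1.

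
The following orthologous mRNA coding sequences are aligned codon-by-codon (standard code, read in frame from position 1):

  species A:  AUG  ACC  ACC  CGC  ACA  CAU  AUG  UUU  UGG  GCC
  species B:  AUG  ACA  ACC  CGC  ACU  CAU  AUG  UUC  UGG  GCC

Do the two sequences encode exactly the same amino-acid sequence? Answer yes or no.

yes

Codon 1: AUG Met / AUG Met — identical.
Codon 2: ACC Thr / ACA Thr — synonymous.
Codon 3: ACC Thr / ACC Thr — identical.
Codon 4: CGC Arg / CGC Arg — identical.
Codon 5: ACA Thr / ACU Thr — synonymous.
Codon 6: CAU His / CAU His — identical.
Codon 7: AUG Met / AUG Met — identical.
Codon 8: UUU Phe / UUC Phe — synonymous.
Codon 9: UGG Trp / UGG Trp — identical.
Codon 10: GCC Ala / GCC Ala — identical.
Nonsynonymous differences: 0 → same protein.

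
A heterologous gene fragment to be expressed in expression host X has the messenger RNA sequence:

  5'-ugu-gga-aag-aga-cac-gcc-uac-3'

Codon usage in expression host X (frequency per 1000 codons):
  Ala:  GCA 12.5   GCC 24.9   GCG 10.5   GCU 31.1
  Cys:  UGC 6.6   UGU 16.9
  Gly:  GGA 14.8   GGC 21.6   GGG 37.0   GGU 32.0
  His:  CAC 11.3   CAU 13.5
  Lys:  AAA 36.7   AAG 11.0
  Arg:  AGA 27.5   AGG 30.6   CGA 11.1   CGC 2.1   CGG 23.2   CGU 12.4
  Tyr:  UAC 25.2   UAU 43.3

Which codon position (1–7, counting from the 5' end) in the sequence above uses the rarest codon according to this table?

3

Codon 1 UGU (Cys): 16.9 per 1000.
Codon 2 GGA (Gly): 14.8 per 1000.
Codon 3 AAG (Lys): 11.0 per 1000.
Codon 4 AGA (Arg): 27.5 per 1000.
Codon 5 CAC (His): 11.3 per 1000.
Codon 6 GCC (Ala): 24.9 per 1000.
Codon 7 UAC (Tyr): 25.2 per 1000.
Lowest frequency is 11.0 at codon 3.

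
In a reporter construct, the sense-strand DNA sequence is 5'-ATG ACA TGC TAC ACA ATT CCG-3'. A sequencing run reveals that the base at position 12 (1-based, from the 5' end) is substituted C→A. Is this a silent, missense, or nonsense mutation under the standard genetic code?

Position 12 falls in codon 4: TAC → Tyr.
After the substitution the codon is TAA → Stop.
The new codon is a stop codon, so this is a nonsense mutation.

nonsense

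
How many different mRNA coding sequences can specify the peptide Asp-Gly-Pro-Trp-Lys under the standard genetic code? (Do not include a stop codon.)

Asp: 2 codons.
Gly: 4 codons.
Pro: 4 codons.
Trp: 1 codon.
Lys: 2 codons.
2 × 4 × 4 × 1 × 2 = 64.

64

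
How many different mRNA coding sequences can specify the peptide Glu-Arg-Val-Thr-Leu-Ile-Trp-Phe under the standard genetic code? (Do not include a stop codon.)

Glu: 2 codons.
Arg: 6 codons.
Val: 4 codons.
Thr: 4 codons.
Leu: 6 codons.
Ile: 3 codons.
Trp: 1 codon.
Phe: 2 codons.
2 × 6 × 4 × 4 × 6 × 3 × 1 × 2 = 6912.

6912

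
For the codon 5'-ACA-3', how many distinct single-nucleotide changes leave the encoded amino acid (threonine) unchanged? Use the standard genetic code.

3

Position 1: none → 0 synonymous.
Position 2: none → 0 synonymous.
Position 3: ACU, ACC, ACG → 3 synonymous.
Total: 0 + 0 + 3 = 3.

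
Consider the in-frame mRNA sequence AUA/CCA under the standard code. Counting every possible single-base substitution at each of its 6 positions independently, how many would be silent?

Codon 1 (AUA, Ile): 2 synonymous substitutions.
Codon 2 (CCA, Pro): 3 synonymous substitutions.
Total: 2 + 3 = 5.

5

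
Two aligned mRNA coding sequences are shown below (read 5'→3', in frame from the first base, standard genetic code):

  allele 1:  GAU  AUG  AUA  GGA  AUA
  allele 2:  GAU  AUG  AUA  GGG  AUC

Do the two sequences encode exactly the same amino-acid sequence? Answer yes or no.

Codon 1: GAU Asp / GAU Asp — identical.
Codon 2: AUG Met / AUG Met — identical.
Codon 3: AUA Ile / AUA Ile — identical.
Codon 4: GGA Gly / GGG Gly — synonymous.
Codon 5: AUA Ile / AUC Ile — synonymous.
Nonsynonymous differences: 0 → same protein.

yes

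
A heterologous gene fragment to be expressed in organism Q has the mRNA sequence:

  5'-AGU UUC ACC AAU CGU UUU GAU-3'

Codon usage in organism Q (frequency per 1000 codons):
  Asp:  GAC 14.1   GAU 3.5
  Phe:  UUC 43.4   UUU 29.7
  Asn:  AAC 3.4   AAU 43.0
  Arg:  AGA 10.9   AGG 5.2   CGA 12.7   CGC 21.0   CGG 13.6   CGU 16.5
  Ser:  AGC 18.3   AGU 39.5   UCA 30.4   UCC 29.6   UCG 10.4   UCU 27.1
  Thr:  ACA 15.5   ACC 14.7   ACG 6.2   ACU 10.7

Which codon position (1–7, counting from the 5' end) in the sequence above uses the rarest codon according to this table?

7

Codon 1 AGU (Ser): 39.5 per 1000.
Codon 2 UUC (Phe): 43.4 per 1000.
Codon 3 ACC (Thr): 14.7 per 1000.
Codon 4 AAU (Asn): 43.0 per 1000.
Codon 5 CGU (Arg): 16.5 per 1000.
Codon 6 UUU (Phe): 29.7 per 1000.
Codon 7 GAU (Asp): 3.5 per 1000.
Lowest frequency is 3.5 at codon 7.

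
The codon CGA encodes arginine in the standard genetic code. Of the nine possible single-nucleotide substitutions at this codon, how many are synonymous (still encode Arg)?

Position 1: AGA → 1 synonymous.
Position 2: none → 0 synonymous.
Position 3: CGU, CGC, CGG → 3 synonymous.
Total: 1 + 0 + 3 = 4.

4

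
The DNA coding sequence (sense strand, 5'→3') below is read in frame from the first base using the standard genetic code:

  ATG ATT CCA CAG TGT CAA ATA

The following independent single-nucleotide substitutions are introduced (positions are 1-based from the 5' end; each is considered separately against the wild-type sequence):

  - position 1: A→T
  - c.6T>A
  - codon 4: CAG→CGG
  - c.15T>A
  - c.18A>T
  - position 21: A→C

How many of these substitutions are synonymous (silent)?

Codon 1: ATG (Met) → TTG (Leu) — missense.
Codon 2: ATT (Ile) → ATA (Ile) — synonymous.
Codon 4: CAG (Gln) → CGG (Arg) — missense.
Codon 5: TGT (Cys) → TGA (Stop) — nonsense.
Codon 6: CAA (Gln) → CAT (His) — missense.
Codon 7: ATA (Ile) → ATC (Ile) — synonymous.
Synonymous: 2 of 6.

2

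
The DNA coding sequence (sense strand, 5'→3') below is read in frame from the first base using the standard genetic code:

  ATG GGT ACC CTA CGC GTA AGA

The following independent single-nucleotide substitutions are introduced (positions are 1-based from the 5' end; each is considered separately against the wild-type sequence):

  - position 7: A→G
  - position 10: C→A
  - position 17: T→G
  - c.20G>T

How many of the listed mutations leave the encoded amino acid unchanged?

Codon 3: ACC (Thr) → GCC (Ala) — missense.
Codon 4: CTA (Leu) → ATA (Ile) — missense.
Codon 6: GTA (Val) → GGA (Gly) — missense.
Codon 7: AGA (Arg) → ATA (Ile) — missense.
Synonymous: 0 of 4.

0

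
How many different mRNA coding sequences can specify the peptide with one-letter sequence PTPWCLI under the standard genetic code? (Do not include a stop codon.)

2304

Pro: 4 codons.
Thr: 4 codons.
Pro: 4 codons.
Trp: 1 codon.
Cys: 2 codons.
Leu: 6 codons.
Ile: 3 codons.
4 × 4 × 4 × 1 × 2 × 6 × 3 = 2304.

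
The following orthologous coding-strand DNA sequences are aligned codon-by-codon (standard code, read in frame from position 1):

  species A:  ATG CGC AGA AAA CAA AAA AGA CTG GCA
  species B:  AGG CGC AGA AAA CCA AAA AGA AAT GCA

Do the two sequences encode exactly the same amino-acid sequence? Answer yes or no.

Codon 1: ATG Met / AGG Arg — nonsynonymous.
Codon 2: CGC Arg / CGC Arg — identical.
Codon 3: AGA Arg / AGA Arg — identical.
Codon 4: AAA Lys / AAA Lys — identical.
Codon 5: CAA Gln / CCA Pro — nonsynonymous.
Codon 6: AAA Lys / AAA Lys — identical.
Codon 7: AGA Arg / AGA Arg — identical.
Codon 8: CTG Leu / AAT Asn — nonsynonymous.
Codon 9: GCA Ala / GCA Ala — identical.
Nonsynonymous differences: 3 → different protein.

no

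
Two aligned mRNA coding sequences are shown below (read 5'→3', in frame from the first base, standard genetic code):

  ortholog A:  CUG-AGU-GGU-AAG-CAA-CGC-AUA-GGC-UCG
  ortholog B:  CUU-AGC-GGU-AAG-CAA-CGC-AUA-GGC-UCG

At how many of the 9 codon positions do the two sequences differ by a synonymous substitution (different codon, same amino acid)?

Codon 1: CUG Leu / CUU Leu — synonymous.
Codon 2: AGU Ser / AGC Ser — synonymous.
Codon 3: GGU Gly / GGU Gly — identical.
Codon 4: AAG Lys / AAG Lys — identical.
Codon 5: CAA Gln / CAA Gln — identical.
Codon 6: CGC Arg / CGC Arg — identical.
Codon 7: AUA Ile / AUA Ile — identical.
Codon 8: GGC Gly / GGC Gly — identical.
Codon 9: UCG Ser / UCG Ser — identical.
Synonymous differences: 2.

2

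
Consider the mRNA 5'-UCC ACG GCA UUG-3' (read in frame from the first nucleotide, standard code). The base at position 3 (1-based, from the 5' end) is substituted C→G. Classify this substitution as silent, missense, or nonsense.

Position 3 falls in codon 1: UCC → Ser.
After the substitution the codon is UCG → Ser.
Both encode Ser, so the change is synonymous.

silent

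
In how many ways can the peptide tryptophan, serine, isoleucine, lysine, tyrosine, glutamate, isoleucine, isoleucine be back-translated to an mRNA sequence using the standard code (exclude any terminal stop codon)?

1296

Trp: 1 codon.
Ser: 6 codons.
Ile: 3 codons.
Lys: 2 codons.
Tyr: 2 codons.
Glu: 2 codons.
Ile: 3 codons.
Ile: 3 codons.
1 × 6 × 3 × 2 × 2 × 2 × 3 × 3 = 1296.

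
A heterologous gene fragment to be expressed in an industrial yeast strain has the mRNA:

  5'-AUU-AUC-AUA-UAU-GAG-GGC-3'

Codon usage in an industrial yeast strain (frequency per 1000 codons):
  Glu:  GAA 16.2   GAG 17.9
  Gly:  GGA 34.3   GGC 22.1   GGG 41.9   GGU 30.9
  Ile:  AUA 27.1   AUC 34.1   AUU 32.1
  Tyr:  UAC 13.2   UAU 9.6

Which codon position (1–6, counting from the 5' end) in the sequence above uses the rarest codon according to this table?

Codon 1 AUU (Ile): 32.1 per 1000.
Codon 2 AUC (Ile): 34.1 per 1000.
Codon 3 AUA (Ile): 27.1 per 1000.
Codon 4 UAU (Tyr): 9.6 per 1000.
Codon 5 GAG (Glu): 17.9 per 1000.
Codon 6 GGC (Gly): 22.1 per 1000.
Lowest frequency is 9.6 at codon 4.

4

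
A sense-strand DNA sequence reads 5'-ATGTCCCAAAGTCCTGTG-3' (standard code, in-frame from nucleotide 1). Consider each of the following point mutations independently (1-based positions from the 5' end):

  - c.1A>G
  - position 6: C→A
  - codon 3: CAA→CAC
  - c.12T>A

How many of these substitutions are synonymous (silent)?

1

Codon 1: ATG (Met) → GTG (Val) — missense.
Codon 2: TCC (Ser) → TCA (Ser) — synonymous.
Codon 3: CAA (Gln) → CAC (His) — missense.
Codon 4: AGT (Ser) → AGA (Arg) — missense.
Synonymous: 1 of 4.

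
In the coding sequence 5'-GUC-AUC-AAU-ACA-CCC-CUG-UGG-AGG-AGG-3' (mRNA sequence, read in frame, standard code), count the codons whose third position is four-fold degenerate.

4

Codon 1 GUC (Val): third position 4-fold.
Codon 2 AUC (Ile): third position 3-fold.
Codon 3 AAU (Asn): third position 2-fold.
Codon 4 ACA (Thr): third position 4-fold.
Codon 5 CCC (Pro): third position 4-fold.
Codon 6 CUG (Leu): third position 4-fold.
Codon 7 UGG (Trp): third position 1-fold.
Codon 8 AGG (Arg): third position 2-fold.
Codon 9 AGG (Arg): third position 2-fold.
Four-fold degenerate third positions: 4.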